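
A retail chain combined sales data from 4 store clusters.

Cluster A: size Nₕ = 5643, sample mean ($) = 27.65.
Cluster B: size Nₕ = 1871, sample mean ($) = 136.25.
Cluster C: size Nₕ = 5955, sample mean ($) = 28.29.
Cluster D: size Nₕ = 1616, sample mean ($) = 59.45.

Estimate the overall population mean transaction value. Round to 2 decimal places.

44.78

N = 5643 + 1871 + 5955 + 1616 = 15085.
The stratified mean weights each stratum mean by its population share Nₕ/N.
Σ Nₕx̄ₕ = 5643·27.65 + 1871·136.25 + 5955·28.29 + 1616·59.45 = 156028.95 + 254923.75 + 168466.95 + 96071.2 = 675490.85.
Divide by N: 675490.85 / 15085 = 44.7790... → 44.78.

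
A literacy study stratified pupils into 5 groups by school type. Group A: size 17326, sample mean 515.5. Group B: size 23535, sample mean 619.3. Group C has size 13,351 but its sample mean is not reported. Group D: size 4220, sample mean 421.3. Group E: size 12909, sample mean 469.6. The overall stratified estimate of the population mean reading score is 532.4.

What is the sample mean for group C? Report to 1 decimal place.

497.0

Σ Nₕx̄ₕ = N·μ, so 13351·x̄_C = 71341·532.4 − (17326·515.5 + 23535·619.3 + 4220·421.3 + 12909·469.6).
= 37981948.4 − 31346730.9 = 6635217.5.
x̄_C = 6635217.5 / 13351 = 496.983... → 497.0.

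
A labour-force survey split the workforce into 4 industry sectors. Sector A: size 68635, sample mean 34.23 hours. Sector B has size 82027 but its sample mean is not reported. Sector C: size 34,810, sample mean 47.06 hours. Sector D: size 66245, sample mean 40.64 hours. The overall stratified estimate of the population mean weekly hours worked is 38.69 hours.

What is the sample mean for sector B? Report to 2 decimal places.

37.30

N = 68635 + 82027 + 34810 + 66245 = 251717.
Overall total = μ·N = 38.69·251717 = 9738930.73.
Subtract the known strata: 68635·34.23 + 34810·47.06 + 66245·40.64 = 6679731.45.
Remaining total for sector B: 9738930.73 − 6679731.45 = 3059199.28.
Divide by its size: 3059199.28 / 82027 = 37.2950... → 37.30.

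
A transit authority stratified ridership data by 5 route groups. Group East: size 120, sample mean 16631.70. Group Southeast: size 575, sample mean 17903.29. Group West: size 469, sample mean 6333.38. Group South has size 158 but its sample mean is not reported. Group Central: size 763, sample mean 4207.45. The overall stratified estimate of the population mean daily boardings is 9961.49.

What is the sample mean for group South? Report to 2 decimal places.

14549.82

N = 120 + 575 + 469 + 158 + 763 = 2085.
Overall total = μ·N = 9961.49·2085 = 20769706.65.
Subtract the known strata: 120·16631.70 + 575·17903.29 + 469·6333.38 + 763·4207.45 = 18470835.32.
Remaining total for group South: 20769706.65 − 18470835.32 = 2298871.33.
Divide by its size: 2298871.33 / 158 = 14549.8185... → 14549.82.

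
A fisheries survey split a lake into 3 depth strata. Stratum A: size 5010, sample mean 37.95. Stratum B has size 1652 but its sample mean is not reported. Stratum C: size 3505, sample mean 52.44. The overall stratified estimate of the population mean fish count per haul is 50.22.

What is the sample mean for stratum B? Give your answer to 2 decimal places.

Σ Nₕx̄ₕ = N·μ, so 1652·x̄_B = 10167·50.22 − (5010·37.95 + 3505·52.44).
= 510586.74 − 373931.7 = 136655.04.
x̄_B = 136655.04 / 1652 = 82.7210... → 82.72.

82.72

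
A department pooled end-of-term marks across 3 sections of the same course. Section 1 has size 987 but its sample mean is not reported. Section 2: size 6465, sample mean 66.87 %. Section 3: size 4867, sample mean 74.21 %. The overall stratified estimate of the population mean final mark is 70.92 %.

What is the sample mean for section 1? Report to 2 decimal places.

81.22

N = 987 + 6465 + 4867 = 12319.
Overall total = μ·N = 70.92·12319 = 873663.48.
Subtract the known strata: 6465·66.87 + 4867·74.21 = 793494.62.
Remaining total for section 1: 873663.48 − 793494.62 = 80168.86.
Divide by its size: 80168.86 / 987 = 81.2248... → 81.22.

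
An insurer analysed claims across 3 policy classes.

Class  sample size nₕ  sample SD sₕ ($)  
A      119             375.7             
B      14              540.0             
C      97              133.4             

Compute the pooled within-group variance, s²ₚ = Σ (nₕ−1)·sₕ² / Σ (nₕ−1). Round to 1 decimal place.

Degrees of freedom: 118 + 13 + 96 = 227.
Σ(nₕ−1)sₕ² = 118·141150.49 + 13·291600 + 96·17795.56 = 22154931.58.
s²ₚ = 22154931.58 / 227 = 97598.818... → 97598.8.

97598.8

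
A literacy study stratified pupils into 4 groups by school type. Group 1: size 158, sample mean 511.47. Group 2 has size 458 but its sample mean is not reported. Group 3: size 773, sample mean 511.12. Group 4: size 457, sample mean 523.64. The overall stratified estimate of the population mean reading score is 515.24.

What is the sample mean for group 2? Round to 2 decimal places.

N = 158 + 458 + 773 + 457 = 1846.
Overall total = μ·N = 515.24·1846 = 951133.04.
Subtract the known strata: 158·511.47 + 773·511.12 + 457·523.64 = 715211.5.
Remaining total for group 2: 951133.04 − 715211.5 = 235921.54.
Divide by its size: 235921.54 / 458 = 515.1125... → 515.11.

515.11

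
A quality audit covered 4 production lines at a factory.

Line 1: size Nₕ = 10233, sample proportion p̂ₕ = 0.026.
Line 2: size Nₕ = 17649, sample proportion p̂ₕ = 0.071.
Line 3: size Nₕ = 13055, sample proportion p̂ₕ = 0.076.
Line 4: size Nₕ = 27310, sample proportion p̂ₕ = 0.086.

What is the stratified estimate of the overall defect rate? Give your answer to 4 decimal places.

N = 10233 + 17649 + 13055 + 27310 = 68247.
Overall proportion = Σ (Nₕ/N)·p̂ₕ.
Σ Nₕp̂ₕ = 266.058 + 1253.079 + 992.18 + 2348.66 = 4859.977.
4859.977 / 68247 = 0.071212... → 0.0712.

0.0712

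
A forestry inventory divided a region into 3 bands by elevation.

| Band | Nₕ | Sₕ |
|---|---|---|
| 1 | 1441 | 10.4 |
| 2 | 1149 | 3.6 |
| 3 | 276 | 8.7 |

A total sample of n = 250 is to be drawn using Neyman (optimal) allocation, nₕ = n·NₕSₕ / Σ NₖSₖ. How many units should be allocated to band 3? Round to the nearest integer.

1: NₕSₕ = 1441·10.4 = 14986.4
2: NₕSₕ = 1149·3.6 = 4136.4
3: NₕSₕ = 276·8.7 = 2401.2
Σ NₕSₕ = 21524.
n_3 = 250·2401.2/21524 = 27.890... → 28.

28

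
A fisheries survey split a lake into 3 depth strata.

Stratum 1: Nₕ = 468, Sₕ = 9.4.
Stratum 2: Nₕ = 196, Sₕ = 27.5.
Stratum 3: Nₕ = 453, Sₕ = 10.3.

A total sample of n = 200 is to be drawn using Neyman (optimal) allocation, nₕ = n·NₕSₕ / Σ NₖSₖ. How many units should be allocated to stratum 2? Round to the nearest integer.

1: NₕSₕ = 468·9.4 = 4399.2
2: NₕSₕ = 196·27.5 = 5390
3: NₕSₕ = 453·10.3 = 4665.9
Σ NₕSₕ = 14455.1.
n_2 = 200·5390/14455.1 = 74.576... → 75.

75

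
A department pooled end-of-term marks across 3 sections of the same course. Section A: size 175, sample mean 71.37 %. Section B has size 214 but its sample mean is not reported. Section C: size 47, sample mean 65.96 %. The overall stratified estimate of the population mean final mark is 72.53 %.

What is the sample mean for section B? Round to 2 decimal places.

74.92

N = 175 + 214 + 47 = 436.
Overall total = μ·N = 72.53·436 = 31623.08.
Subtract the known strata: 175·71.37 + 47·65.96 = 15589.87.
Remaining total for section B: 31623.08 − 15589.87 = 16033.21.
Divide by its size: 16033.21 / 214 = 74.9215... → 74.92.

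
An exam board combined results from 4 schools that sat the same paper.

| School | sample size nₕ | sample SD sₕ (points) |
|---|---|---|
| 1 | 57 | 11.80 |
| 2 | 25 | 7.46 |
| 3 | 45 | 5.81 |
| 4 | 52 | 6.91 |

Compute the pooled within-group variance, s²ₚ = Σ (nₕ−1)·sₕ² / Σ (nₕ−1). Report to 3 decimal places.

Degrees of freedom: 56 + 24 + 44 + 51 = 175.
Σ(nₕ−1)sₕ² = 56·139.24 + 24·55.6516 + 44·33.7561 + 51·47.7481 = 13053.4999.
s²ₚ = 13053.4999 / 175 = 74.59143... → 74.591.

74.591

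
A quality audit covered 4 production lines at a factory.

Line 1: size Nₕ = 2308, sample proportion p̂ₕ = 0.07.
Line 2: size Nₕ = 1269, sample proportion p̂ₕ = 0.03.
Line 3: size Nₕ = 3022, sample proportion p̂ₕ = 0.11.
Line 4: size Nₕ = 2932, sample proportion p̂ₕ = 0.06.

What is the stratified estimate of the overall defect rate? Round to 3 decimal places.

0.074

N = 2308 + 1269 + 3022 + 2932 = 9531.
Overall proportion = Σ (Nₕ/N)·p̂ₕ.
Σ Nₕp̂ₕ = 161.56 + 38.07 + 332.42 + 175.92 = 707.97.
707.97 / 9531 = 0.07428... → 0.074.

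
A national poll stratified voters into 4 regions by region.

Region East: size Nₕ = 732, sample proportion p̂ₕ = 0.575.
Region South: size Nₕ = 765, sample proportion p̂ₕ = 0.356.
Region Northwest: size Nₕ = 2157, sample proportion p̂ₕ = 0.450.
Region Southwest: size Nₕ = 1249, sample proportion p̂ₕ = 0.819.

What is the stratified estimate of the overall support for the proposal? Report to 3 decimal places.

0.548

Wₕ = Nₕ/N with N = 4903: 0.1493, 0.1560, 0.4399, 0.2547.
p̂_st = 0.1493·0.575 + 0.1560·0.356 + 0.4399·0.450 + 0.2547·0.819 ≈ 0.54800... → 0.548.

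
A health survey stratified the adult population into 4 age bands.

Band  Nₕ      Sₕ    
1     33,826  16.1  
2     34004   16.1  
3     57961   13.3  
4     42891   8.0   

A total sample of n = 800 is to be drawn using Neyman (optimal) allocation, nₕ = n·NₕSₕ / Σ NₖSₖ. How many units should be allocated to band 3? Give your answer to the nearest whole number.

280

1: NₕSₕ = 33826·16.1 = 544598.6
2: NₕSₕ = 34004·16.1 = 547464.4
3: NₕSₕ = 57961·13.3 = 770881.3
4: NₕSₕ = 42891·8.0 = 343128
Σ NₕSₕ = 2206072.3.
n_3 = 800·770881.3/2206072.3 = 279.549... → 280.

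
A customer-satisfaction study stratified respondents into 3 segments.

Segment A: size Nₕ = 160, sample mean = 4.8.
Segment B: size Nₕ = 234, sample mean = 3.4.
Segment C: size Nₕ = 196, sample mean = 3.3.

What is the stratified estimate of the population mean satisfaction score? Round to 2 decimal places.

N = 590; weights Wₕ = Nₕ/N = (0.2712, 0.3966, 0.3322).
x̄_st = Σ Wₕ·x̄ₕ = 0.2712·4.8 + 0.3966·3.4 + 0.3322·3.3 ≈ 3.7464...
→ 3.75.

3.75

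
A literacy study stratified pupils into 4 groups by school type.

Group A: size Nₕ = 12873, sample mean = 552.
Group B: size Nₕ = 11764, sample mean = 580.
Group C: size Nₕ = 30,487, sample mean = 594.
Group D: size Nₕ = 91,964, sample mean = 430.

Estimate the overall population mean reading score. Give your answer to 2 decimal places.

N = 147088; weights Wₕ = Nₕ/N = (0.0875, 0.0800, 0.2073, 0.6252).
x̄_st = Σ Wₕ·x̄ₕ = 0.0875·552 + 0.0800·580 + 0.2073·594 + 0.6252·430 ≈ 486.6666...
→ 486.67.

486.67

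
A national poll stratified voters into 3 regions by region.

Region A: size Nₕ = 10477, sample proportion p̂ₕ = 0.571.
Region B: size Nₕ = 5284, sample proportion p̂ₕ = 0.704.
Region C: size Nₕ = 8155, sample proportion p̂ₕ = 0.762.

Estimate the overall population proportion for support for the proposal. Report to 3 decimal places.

0.666

N = 10477 + 5284 + 8155 = 23916.
Overall proportion = Σ (Nₕ/N)·p̂ₕ.
Σ Nₕp̂ₕ = 5982.367 + 3719.936 + 6214.11 = 15916.413.
15916.413 / 23916 = 0.66551... → 0.666.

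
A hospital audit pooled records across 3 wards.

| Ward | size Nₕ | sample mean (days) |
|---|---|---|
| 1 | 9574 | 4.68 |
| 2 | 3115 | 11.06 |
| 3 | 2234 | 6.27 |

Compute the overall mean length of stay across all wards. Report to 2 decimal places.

6.25

N = 14923; weights Wₕ = Nₕ/N = (0.6416, 0.2087, 0.1497).
x̄_st = Σ Wₕ·x̄ₕ = 0.6416·4.68 + 0.2087·11.06 + 0.1497·6.27 ≈ 6.2498...
→ 6.25.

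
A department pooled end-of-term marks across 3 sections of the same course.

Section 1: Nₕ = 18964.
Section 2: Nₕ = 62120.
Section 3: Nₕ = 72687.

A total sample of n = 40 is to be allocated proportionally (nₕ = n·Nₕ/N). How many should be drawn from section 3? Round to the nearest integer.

19

N = 18964 + 62120 + 72687 = 153771.
n_3 = 40·72687/153771 = 18.908... → 19.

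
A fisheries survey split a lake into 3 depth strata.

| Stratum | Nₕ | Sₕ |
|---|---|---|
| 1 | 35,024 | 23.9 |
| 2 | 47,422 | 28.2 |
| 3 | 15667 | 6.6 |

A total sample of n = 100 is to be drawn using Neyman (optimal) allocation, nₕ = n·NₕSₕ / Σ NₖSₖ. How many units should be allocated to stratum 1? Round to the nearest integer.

1: NₕSₕ = 35024·23.9 = 837073.6
2: NₕSₕ = 47422·28.2 = 1337300.4
3: NₕSₕ = 15667·6.6 = 103402.2
Σ NₕSₕ = 2277776.2.
n_1 = 100·837073.6/2277776.2 = 36.750... → 37.

37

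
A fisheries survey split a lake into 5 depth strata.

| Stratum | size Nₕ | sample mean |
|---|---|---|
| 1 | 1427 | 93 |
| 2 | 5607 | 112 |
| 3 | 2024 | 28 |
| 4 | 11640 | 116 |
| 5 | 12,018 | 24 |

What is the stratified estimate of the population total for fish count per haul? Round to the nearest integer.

2456039

Estimate total by summing Nₕ·x̄ₕ over strata.
1427·93 + 5607·112 + 2024·28 + 11640·116 + 12018·24 = 132711 + 627984 + 56672 + 1350240 + 288432 = 2456039.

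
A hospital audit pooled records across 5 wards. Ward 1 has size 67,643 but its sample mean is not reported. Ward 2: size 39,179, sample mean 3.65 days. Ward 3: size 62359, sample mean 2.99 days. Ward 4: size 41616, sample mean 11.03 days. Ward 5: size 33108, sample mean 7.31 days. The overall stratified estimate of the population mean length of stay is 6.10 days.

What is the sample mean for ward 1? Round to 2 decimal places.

6.76

N = 67643 + 39179 + 62359 + 41616 + 33108 = 243905.
Overall total = μ·N = 6.10·243905 = 1487820.5.
Subtract the known strata: 39179·3.65 + 62359·2.99 + 41616·11.03 + 33108·7.31 = 1030500.72.
Remaining total for ward 1: 1487820.5 − 1030500.72 = 457319.78.
Divide by its size: 457319.78 / 67643 = 6.7608... → 6.76.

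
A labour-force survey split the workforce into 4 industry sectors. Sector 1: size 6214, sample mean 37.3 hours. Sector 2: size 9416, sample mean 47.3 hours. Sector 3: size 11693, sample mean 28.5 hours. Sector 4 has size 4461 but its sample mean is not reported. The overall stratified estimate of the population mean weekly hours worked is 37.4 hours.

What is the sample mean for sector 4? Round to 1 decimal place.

40.0

N = 6214 + 9416 + 11693 + 4461 = 31784.
Overall total = μ·N = 37.4·31784 = 1188721.6.
Subtract the known strata: 6214·37.3 + 9416·47.3 + 11693·28.5 = 1010409.5.
Remaining total for sector 4: 1188721.6 − 1010409.5 = 178312.1.
Divide by its size: 178312.1 / 4461 = 39.971... → 40.0.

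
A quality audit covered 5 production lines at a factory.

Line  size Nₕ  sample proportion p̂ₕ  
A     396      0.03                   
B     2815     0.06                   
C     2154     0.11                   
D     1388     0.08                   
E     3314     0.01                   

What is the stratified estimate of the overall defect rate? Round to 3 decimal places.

N = 396 + 2815 + 2154 + 1388 + 3314 = 10067.
Overall proportion = Σ (Nₕ/N)·p̂ₕ.
Σ Nₕp̂ₕ = 11.88 + 168.9 + 236.94 + 111.04 + 33.14 = 561.9.
561.9 / 10067 = 0.05582... → 0.056.

0.056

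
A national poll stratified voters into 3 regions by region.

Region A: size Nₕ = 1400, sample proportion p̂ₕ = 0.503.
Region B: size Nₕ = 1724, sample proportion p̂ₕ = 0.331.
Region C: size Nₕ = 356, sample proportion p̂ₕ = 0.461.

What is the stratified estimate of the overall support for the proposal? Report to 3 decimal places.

0.413

N = 1400 + 1724 + 356 = 3480.
Overall proportion = Σ (Nₕ/N)·p̂ₕ.
Σ Nₕp̂ₕ = 704.2 + 570.644 + 164.116 = 1438.96.
1438.96 / 3480 = 0.41349... → 0.413.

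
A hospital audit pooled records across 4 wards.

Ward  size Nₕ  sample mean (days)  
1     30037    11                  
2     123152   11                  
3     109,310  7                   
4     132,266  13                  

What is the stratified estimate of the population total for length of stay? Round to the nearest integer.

Estimate total by summing Nₕ·x̄ₕ over strata.
30037·11 + 123152·11 + 109310·7 + 132266·13 = 330407 + 1354672 + 765170 + 1719458 = 4169707.

4169707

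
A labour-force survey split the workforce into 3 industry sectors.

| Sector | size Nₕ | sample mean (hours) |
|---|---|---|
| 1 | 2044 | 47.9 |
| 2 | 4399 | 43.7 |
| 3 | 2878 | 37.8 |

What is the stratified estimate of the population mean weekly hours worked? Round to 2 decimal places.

42.80

x̄_st = (Σ Nₕx̄ₕ) / (Σ Nₕ) = (2044·47.9 + 4399·43.7 + 2878·37.8) / 9321
= 398932.3 / 9321 = 42.7993... → 42.80.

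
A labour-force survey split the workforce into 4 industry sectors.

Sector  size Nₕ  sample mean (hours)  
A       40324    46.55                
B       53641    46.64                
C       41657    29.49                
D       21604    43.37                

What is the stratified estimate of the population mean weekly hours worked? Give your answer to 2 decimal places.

41.62

N = 40324 + 53641 + 41657 + 21604 = 157226.
The stratified mean weights each stratum mean by its population share Nₕ/N.
Σ Nₕx̄ₕ = 40324·46.55 + 53641·46.64 + 41657·29.49 + 21604·43.37 = 1877082.2 + 2501816.24 + 1228464.93 + 936965.48 = 6544328.85.
Divide by N: 6544328.85 / 157226 = 41.6237... → 41.62.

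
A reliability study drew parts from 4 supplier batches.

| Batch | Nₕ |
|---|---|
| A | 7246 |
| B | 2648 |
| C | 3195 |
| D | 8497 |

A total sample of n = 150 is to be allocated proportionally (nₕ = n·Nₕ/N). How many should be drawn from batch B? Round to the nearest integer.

18

N = 7246 + 2648 + 3195 + 8497 = 21586.
n_B = 150·2648/21586 = 18.401... → 18.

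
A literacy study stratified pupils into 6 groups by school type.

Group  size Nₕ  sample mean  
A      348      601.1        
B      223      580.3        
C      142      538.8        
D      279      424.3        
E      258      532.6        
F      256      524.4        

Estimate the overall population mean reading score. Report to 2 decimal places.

N = 348 + 223 + 142 + 279 + 258 + 256 = 1506.
Overall mean = Σ (Nₕ/N)·x̄ₕ — weight by population share, not a simple average.
Σ Nₕx̄ₕ = 348·601.1 + 223·580.3 + 142·538.8 + 279·424.3 + 258·532.6 + 256·524.4 = 209182.8 + 129406.9 + 76509.6 + 118379.7 + 137410.8 + 134246.4 = 805136.2.
Divide by N: 805136.2 / 1506 = 534.6190... → 534.62.

534.62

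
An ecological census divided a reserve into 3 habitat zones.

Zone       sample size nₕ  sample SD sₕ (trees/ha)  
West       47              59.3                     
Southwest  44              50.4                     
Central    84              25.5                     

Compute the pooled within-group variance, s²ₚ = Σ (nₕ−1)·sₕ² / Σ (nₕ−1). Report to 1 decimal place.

1889.3

Degrees of freedom: 46 + 43 + 83 = 172.
Σ(nₕ−1)sₕ² = 46·3516.49 + 43·2540.16 + 83·650.25 = 324956.17.
s²ₚ = 324956.17 / 172 = 1889.280... → 1889.3.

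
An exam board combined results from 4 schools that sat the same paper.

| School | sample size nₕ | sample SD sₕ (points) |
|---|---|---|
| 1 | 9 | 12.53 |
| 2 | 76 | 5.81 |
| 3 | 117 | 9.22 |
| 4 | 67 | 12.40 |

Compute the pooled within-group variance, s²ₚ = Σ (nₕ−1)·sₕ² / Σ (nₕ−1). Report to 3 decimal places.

Degrees of freedom: 8 + 75 + 116 + 66 = 265.
Σ(nₕ−1)sₕ² = 8·157.0009 + 75·33.7561 + 116·85.0084 + 66·153.76 = 23796.8491.
s²ₚ = 23796.8491 / 265 = 89.79943... → 89.799.

89.799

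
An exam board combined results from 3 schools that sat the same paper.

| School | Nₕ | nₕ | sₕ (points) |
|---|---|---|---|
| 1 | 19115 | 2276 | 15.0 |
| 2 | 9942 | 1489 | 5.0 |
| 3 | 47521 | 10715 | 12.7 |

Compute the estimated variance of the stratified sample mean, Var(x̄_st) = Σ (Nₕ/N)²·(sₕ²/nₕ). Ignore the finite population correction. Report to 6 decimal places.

0.012239

N = 76578. Term for each stratum: Wₕ²sₕ²/nₕ.
Var(x̄_st) = 0.006159576 + 0.000282999 + 0.005796667 = 0.012239242 → 0.012239.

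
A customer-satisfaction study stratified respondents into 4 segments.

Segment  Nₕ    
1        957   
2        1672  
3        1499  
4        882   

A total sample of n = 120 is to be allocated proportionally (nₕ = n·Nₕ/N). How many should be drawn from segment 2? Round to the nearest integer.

40

N = 957 + 1672 + 1499 + 882 = 5010.
n_2 = 120·1672/5010 = 40.048... → 40.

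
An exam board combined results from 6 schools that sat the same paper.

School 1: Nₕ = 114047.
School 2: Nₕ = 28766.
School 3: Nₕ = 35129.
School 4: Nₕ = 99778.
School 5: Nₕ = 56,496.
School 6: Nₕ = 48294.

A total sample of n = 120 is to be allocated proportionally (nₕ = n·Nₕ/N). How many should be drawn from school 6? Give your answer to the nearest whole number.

15

N = 114047 + 28766 + 35129 + 99778 + 56496 + 48294 = 382510.
n_6 = 120·48294/382510 = 15.151... → 15.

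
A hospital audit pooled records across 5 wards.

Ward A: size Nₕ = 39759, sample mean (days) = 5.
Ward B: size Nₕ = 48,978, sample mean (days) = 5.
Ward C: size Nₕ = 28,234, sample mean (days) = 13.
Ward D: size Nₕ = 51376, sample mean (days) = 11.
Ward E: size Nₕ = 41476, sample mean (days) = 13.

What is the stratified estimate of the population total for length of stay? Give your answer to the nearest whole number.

1915051

A: 39759·5 = 198795
B: 48978·5 = 244890
C: 28234·13 = 367042
D: 51376·11 = 565136
E: 41476·13 = 539188
τ̂ = Σ Nₕx̄ₕ = 1915051.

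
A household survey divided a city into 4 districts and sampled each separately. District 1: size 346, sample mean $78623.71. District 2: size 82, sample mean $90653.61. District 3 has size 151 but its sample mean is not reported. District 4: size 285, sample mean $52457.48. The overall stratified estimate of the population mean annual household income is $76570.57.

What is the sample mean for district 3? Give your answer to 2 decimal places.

109729.74

N = 346 + 82 + 151 + 285 = 864.
Overall total = μ·N = 76570.57·864 = 66156972.48.
Subtract the known strata: 346·78623.71 + 82·90653.61 + 285·52457.48 = 49587781.48.
Remaining total for district 3: 66156972.48 − 49587781.48 = 16569191.
Divide by its size: 16569191 / 151 = 109729.7417... → 109729.74.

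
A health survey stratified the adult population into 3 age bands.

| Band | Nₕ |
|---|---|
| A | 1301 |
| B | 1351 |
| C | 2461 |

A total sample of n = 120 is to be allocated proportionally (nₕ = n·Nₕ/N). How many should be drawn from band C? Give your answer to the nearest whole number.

N = 1301 + 1351 + 2461 = 5113.
n_C = 120·2461/5113 = 57.759... → 58.

58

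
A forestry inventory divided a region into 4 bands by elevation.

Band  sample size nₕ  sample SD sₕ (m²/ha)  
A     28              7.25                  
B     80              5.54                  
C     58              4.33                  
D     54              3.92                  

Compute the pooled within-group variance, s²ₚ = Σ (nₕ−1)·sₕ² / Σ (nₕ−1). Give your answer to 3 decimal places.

26.514

Degrees of freedom: 27 + 79 + 57 + 53 = 216.
Σ(nₕ−1)sₕ² = 27·52.5625 + 79·30.6916 + 57·18.7489 + 53·15.3664 = 5726.9304.
s²ₚ = 5726.9304 / 216 = 26.51357... → 26.514.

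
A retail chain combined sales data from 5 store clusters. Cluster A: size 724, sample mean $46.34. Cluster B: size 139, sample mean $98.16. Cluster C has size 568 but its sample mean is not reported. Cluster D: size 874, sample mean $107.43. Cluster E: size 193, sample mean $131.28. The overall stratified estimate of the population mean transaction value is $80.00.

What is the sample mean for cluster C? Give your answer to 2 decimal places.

58.83

N = 724 + 139 + 568 + 874 + 193 = 2498.
Overall total = μ·N = 80.00·2498 = 199840.
Subtract the known strata: 724·46.34 + 139·98.16 + 874·107.43 + 193·131.28 = 166425.26.
Remaining total for cluster C: 199840 − 166425.26 = 33414.74.
Divide by its size: 33414.74 / 568 = 58.8288... → 58.83.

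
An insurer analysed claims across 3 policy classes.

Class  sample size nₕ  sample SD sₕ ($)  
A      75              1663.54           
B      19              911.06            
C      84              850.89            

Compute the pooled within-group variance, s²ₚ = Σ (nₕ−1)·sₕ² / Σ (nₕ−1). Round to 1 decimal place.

Degrees of freedom: 74 + 18 + 83 = 175.
Σ(nₕ−1)sₕ² = 74·2767365.3316 + 18·830030.3236 + 83·724013.7921 = 279818725.1075.
s²ₚ = 279818725.1075 / 175 = 1598964.143... → 1598964.1.

1598964.1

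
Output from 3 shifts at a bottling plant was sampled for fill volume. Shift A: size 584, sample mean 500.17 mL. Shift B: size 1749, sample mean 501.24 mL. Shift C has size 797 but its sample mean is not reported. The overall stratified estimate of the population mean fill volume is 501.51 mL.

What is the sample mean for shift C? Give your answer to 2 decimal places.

Σ Nₕx̄ₕ = N·μ, so 797·x̄_C = 3130·501.51 − (584·500.17 + 1749·501.24).
= 1569726.3 − 1168768.04 = 400958.26.
x̄_C = 400958.26 / 797 = 503.0844... → 503.08.

503.08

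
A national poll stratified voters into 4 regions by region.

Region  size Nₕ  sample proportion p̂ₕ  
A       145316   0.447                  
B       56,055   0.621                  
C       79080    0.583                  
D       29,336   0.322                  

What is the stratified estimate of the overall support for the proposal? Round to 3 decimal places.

Wₕ = Nₕ/N with N = 309787: 0.4691, 0.1809, 0.2553, 0.0947.
p̂_st = 0.4691·0.447 + 0.1809·0.621 + 0.2553·0.583 + 0.0947·0.322 ≈ 0.50136... → 0.501.

0.501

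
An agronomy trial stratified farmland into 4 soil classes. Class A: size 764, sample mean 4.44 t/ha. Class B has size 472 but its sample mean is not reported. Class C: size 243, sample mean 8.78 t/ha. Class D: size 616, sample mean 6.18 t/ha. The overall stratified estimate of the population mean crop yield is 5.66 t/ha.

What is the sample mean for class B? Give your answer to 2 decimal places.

Σ Nₕx̄ₕ = N·μ, so 472·x̄_B = 2095·5.66 − (764·4.44 + 243·8.78 + 616·6.18).
= 11857.7 − 9332.58 = 2525.12.
x̄_B = 2525.12 / 472 = 5.3498... → 5.35.

5.35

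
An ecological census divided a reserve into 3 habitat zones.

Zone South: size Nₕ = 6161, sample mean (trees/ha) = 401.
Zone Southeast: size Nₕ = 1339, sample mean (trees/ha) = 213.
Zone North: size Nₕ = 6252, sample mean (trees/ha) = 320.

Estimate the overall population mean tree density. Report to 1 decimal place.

N = 13752; weights Wₕ = Nₕ/N = (0.4480, 0.0974, 0.4546).
x̄_st = Σ Wₕ·x̄ₕ = 0.4480·401 + 0.0974·213 + 0.4546·320 ≈ 345.870...
→ 345.9.

345.9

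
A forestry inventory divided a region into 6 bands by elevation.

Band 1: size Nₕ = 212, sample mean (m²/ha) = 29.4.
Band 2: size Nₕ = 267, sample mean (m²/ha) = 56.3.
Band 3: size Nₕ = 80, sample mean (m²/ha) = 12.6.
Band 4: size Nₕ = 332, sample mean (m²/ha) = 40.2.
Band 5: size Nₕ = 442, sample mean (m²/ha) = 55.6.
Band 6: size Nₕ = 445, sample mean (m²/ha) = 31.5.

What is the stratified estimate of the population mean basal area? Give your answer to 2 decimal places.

41.74

N = 212 + 267 + 80 + 332 + 442 + 445 = 1778.
Overall mean = Σ (Nₕ/N)·x̄ₕ — weight by population share, not a simple average.
Σ Nₕx̄ₕ = 212·29.4 + 267·56.3 + 80·12.6 + 332·40.2 + 442·55.6 + 445·31.5 = 6232.8 + 15032.1 + 1008 + 13346.4 + 24575.2 + 14017.5 = 74212.
Divide by N: 74212 / 1778 = 41.7390... → 41.74.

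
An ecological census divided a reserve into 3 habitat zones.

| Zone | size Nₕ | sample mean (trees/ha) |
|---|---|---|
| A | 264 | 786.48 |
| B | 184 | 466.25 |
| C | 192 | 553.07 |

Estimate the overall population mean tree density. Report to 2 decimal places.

624.39

x̄_st = (Σ Nₕx̄ₕ) / (Σ Nₕ) = (264·786.48 + 184·466.25 + 192·553.07) / 640
= 399610.16 / 640 = 624.3909... → 624.39.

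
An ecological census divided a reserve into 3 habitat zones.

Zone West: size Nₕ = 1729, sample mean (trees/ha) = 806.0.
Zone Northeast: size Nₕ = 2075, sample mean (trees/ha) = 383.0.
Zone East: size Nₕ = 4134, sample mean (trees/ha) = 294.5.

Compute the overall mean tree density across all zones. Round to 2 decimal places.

x̄_st = (Σ Nₕx̄ₕ) / (Σ Nₕ) = (1729·806.0 + 2075·383.0 + 4134·294.5) / 7938
= 3405762 / 7938 = 429.0454... → 429.05.

429.05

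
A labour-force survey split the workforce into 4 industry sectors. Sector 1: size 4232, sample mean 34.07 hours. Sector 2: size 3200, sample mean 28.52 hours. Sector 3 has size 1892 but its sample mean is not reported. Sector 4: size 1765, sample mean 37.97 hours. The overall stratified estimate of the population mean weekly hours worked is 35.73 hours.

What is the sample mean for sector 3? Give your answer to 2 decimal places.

49.55

N = 4232 + 3200 + 1892 + 1765 = 11089.
Overall total = μ·N = 35.73·11089 = 396209.97.
Subtract the known strata: 4232·34.07 + 3200·28.52 + 1765·37.97 = 302465.29.
Remaining total for sector 3: 396209.97 − 302465.29 = 93744.68.
Divide by its size: 93744.68 / 1892 = 49.5479... → 49.55.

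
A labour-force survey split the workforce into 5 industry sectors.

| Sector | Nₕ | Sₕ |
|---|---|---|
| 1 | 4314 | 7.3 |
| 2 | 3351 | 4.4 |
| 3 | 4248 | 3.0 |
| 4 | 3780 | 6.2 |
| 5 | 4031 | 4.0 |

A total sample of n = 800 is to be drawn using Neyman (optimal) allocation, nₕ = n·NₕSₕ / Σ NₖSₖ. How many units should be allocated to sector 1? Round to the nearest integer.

256

1: NₕSₕ = 4314·7.3 = 31492.2
2: NₕSₕ = 3351·4.4 = 14744.4
3: NₕSₕ = 4248·3.0 = 12744
4: NₕSₕ = 3780·6.2 = 23436
5: NₕSₕ = 4031·4.0 = 16124
Σ NₕSₕ = 98540.6.
n_1 = 800·31492.2/98540.6 = 255.669... → 256.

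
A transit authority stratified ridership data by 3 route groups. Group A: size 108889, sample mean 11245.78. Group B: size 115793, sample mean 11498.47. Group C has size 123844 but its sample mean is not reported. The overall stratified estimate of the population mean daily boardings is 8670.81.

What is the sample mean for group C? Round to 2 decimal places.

N = 108889 + 115793 + 123844 = 348526.
Overall total = μ·N = 8670.81·348526 = 3022002726.06.
Subtract the known strata: 108889·11245.78 + 115793·11498.47 = 2555984075.13.
Remaining total for group C: 3022002726.06 − 2555984075.13 = 466018650.93.
Divide by its size: 466018650.93 / 123844 = 3762.9490... → 3762.95.

3762.95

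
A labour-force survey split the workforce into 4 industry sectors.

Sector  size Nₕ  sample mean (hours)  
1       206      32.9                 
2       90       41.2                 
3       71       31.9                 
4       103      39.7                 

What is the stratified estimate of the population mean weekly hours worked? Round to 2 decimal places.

35.83

x̄_st = (Σ Nₕx̄ₕ) / (Σ Nₕ) = (206·32.9 + 90·41.2 + 71·31.9 + 103·39.7) / 470
= 16839.4 / 470 = 35.8285... → 35.83.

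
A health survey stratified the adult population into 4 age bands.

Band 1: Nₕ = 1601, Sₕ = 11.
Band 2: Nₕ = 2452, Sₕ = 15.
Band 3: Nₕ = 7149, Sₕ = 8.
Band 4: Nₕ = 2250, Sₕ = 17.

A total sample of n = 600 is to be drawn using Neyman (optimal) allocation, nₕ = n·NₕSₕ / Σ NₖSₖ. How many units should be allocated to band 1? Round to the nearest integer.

71

1: NₕSₕ = 1601·11 = 17611
2: NₕSₕ = 2452·15 = 36780
3: NₕSₕ = 7149·8 = 57192
4: NₕSₕ = 2250·17 = 38250
Σ NₕSₕ = 149833.
n_1 = 600·17611/149833 = 70.523... → 71.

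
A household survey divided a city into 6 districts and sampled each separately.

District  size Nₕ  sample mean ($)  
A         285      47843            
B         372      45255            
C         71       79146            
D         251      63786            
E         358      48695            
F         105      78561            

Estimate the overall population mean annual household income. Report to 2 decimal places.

53940.00

x̄_st = (Σ Nₕx̄ₕ) / (Σ Nₕ) = (285·47843 + 372·45255 + 71·79146 + 251·63786 + 358·48695 + 105·78561) / 1442
= 77781482 / 1442 = 53940.0014... → 53940.00.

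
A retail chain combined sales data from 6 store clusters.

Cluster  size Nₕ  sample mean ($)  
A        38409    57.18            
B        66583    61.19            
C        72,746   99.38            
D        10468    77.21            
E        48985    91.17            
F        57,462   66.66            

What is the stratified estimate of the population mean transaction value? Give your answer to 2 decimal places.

N = 294653; weights Wₕ = Nₕ/N = (0.1304, 0.2260, 0.2469, 0.0355, 0.1662, 0.1950).
x̄_st = Σ Wₕ·x̄ₕ = 0.1304·57.18 + 0.2260·61.19 + 0.2469·99.38 + 0.0355·77.21 + 0.1662·91.17 + 0.1950·66.66 ≈ 76.7158...
→ 76.72.

76.72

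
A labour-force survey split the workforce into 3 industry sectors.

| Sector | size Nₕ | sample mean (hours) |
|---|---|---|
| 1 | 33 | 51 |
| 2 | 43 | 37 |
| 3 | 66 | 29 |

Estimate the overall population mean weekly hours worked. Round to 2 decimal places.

N = 33 + 43 + 66 = 142.
Overall mean = Σ (Nₕ/N)·x̄ₕ — weight by population share, not a simple average.
Σ Nₕx̄ₕ = 33·51 + 43·37 + 66·29 = 1683 + 1591 + 1914 = 5188.
Divide by N: 5188 / 142 = 36.5352... → 36.54.

36.54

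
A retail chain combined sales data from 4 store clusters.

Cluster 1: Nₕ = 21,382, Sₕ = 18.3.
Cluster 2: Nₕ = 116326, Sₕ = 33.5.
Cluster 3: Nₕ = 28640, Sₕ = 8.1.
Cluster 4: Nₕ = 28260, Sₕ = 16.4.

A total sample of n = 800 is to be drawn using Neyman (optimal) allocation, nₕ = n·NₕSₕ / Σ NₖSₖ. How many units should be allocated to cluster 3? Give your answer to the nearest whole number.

Σ NₕSₕ = 21382·18.3 + 116326·33.5 + 28640·8.1 + 28260·16.4 = 4983659.6.
Share for 3: 231984/4983659.6 = 0.04655.
n_3 = 800 × 0.04655 = 37.239... → 37.

37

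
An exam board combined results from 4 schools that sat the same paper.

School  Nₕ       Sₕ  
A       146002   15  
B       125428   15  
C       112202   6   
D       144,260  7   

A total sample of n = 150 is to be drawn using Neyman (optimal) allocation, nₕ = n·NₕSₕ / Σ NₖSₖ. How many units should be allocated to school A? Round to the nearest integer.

57

A: NₕSₕ = 146002·15 = 2190030
B: NₕSₕ = 125428·15 = 1881420
C: NₕSₕ = 112202·6 = 673212
D: NₕSₕ = 144260·7 = 1009820
Σ NₕSₕ = 5754482.
n_A = 150·2190030/5754482 = 57.087... → 57.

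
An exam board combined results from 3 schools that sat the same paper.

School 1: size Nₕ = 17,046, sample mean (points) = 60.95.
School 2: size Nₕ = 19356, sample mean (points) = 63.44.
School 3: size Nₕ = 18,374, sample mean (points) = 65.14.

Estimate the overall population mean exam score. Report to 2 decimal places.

63.24

N = 54776; weights Wₕ = Nₕ/N = (0.3112, 0.3534, 0.3354).
x̄_st = Σ Wₕ·x̄ₕ = 0.3112·60.95 + 0.3534·63.44 + 0.3354·65.14 ≈ 63.2354...
→ 63.24.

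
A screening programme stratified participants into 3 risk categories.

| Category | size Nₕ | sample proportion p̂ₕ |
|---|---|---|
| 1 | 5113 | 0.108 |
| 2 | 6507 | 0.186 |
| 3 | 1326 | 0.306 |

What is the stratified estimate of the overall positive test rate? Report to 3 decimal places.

0.167

Wₕ = Nₕ/N with N = 12946: 0.3949, 0.5026, 0.1024.
p̂_st = 0.3949·0.108 + 0.5026·0.186 + 0.1024·0.306 ≈ 0.16749... → 0.167.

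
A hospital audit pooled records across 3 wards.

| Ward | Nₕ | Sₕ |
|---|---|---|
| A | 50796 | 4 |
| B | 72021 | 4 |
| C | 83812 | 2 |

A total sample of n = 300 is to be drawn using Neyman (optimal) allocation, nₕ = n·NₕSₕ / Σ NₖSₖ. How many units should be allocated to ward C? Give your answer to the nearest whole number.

76

Σ NₕSₕ = 50796·4 + 72021·4 + 83812·2 = 658892.
Share for C: 167624/658892 = 0.25440.
n_C = 300 × 0.25440 = 76.321... → 76.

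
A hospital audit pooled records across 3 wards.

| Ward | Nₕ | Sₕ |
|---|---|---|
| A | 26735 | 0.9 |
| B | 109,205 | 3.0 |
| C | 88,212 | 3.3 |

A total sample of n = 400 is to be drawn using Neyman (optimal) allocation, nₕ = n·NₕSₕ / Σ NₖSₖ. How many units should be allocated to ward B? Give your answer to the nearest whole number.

204

Σ NₕSₕ = 26735·0.9 + 109205·3.0 + 88212·3.3 = 642776.1.
Share for B: 327615/642776.1 = 0.50969.
n_B = 400 × 0.50969 = 203.875... → 204.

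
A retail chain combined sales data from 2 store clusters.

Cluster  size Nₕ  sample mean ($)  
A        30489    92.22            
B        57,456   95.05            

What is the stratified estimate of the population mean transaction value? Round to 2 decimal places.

N = 87945; weights Wₕ = Nₕ/N = (0.3467, 0.6533).
x̄_st = Σ Wₕ·x̄ₕ = 0.3467·92.22 + 0.6533·95.05 ≈ 94.0689...
→ 94.07.

94.07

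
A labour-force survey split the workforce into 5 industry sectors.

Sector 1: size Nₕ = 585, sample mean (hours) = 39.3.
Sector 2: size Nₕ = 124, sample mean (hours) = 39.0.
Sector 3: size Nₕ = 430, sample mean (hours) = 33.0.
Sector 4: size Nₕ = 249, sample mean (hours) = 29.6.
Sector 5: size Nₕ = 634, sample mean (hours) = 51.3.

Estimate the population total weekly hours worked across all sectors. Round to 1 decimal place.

81911.1

Estimate total by summing Nₕ·x̄ₕ over strata.
585·39.3 + 124·39.0 + 430·33.0 + 249·29.6 + 634·51.3 = 22990.5 + 4836 + 14190 + 7370.4 + 32524.2 = 81911.1.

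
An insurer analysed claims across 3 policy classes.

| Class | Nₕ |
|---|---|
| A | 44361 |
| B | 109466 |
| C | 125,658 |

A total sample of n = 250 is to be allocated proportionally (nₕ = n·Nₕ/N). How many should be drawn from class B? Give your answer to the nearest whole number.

98

N = 44361 + 109466 + 125658 = 279485.
n_B = 250·109466/279485 = 97.918... → 98.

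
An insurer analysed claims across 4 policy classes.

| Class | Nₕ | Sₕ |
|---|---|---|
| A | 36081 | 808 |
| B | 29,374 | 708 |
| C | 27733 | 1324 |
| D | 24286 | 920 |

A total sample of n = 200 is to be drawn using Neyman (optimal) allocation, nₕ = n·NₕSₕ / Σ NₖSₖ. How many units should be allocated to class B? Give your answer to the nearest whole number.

38

Σ NₕSₕ = 36081·808 + 29374·708 + 27733·1324 + 24286·920 = 109011852.
Share for B: 20796792/109011852 = 0.19078.
n_B = 200 × 0.19078 = 38.155... → 38.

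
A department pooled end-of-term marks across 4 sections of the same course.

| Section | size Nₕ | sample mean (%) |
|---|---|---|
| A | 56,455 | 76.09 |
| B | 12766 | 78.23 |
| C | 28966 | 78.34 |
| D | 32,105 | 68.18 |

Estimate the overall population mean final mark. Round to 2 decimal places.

74.85

N = 56455 + 12766 + 28966 + 32105 = 130292.
The stratified mean weights each stratum mean by its population share Nₕ/N.
Σ Nₕx̄ₕ = 56455·76.09 + 12766·78.23 + 28966·78.34 + 32105·68.18 = 4295660.95 + 998684.18 + 2269196.44 + 2188918.9 = 9752460.47.
Divide by N: 9752460.47 / 130292 = 74.8508... → 74.85.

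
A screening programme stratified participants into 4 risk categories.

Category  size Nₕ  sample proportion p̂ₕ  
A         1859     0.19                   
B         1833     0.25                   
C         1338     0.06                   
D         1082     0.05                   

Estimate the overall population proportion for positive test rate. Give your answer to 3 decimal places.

N = 1859 + 1833 + 1338 + 1082 = 6112.
Overall proportion = Σ (Nₕ/N)·p̂ₕ.
Σ Nₕp̂ₕ = 353.21 + 458.25 + 80.28 + 54.1 = 945.84.
945.84 / 6112 = 0.15475... → 0.155.

0.155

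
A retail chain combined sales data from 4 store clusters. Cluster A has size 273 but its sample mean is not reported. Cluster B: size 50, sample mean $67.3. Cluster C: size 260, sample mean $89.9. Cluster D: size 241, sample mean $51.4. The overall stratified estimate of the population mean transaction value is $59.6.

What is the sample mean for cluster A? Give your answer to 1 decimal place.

36.6

Σ Nₕx̄ₕ = N·μ, so 273·x̄_A = 824·59.6 − (50·67.3 + 260·89.9 + 241·51.4).
= 49110.4 − 39126.4 = 9984.
x̄_A = 9984 / 273 = 36.571... → 36.6.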